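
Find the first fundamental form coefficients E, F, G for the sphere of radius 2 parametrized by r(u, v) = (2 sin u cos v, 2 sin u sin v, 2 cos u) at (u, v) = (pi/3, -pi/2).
E = 4;  F = 0;  G = 3

Partials: r_u = (2*cos(u)*cos(v), 2*sin(v)*cos(u), -2*sin(u)), r_v = (-2*sin(u)*sin(v), 2*sin(u)*cos(v), 0). As functions of (u, v):
  E = r_u · r_u = 4,
  F = r_u · r_v = 0,
  G = r_v · r_v = 4*sin(u)^2.
Evaluating at (u, v) = (pi/3, -pi/2): E = 4, F = 0, G = 3.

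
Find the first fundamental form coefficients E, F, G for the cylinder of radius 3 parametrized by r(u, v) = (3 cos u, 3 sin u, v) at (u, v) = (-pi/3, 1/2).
E = 9;  F = 0;  G = 1

Partials: r_u = (-3*sin(u), 3*cos(u), 0), r_v = (0, 0, 1). As functions of (u, v):
  E = r_u · r_u = 9,
  F = r_u · r_v = 0,
  G = r_v · r_v = 1.
Evaluating at (u, v) = (-pi/3, 1/2): E = 9, F = 0, G = 1.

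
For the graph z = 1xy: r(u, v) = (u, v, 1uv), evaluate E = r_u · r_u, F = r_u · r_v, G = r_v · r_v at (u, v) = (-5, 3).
E = 10;  F = -15;  G = 26

Partials: r_u = (1, 0, v), r_v = (0, 1, u). As functions of (u, v):
  E = r_u · r_u = v^2 + 1,
  F = r_u · r_v = u*v,
  G = r_v · r_v = u^2 + 1.
Evaluating at (u, v) = (-5, 3): E = 10, F = -15, G = 26.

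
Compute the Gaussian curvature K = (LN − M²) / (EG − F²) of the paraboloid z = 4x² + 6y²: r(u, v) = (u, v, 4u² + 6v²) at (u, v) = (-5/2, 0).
K = 96/160801

Coefficients of the first fundamental form: E = 64*u^2 + 1, F = 96*u*v, G = 144*v^2 + 1.
Coefficients of the second fundamental form: L = 8/sqrt(64*u^2 + 144*v^2 + 1), M = 0, N = 12/sqrt(64*u^2 + 144*v^2 + 1).
Assemble K = (LN − M²)/(EG − F²) = 96/(4096*u^4 + 18432*u^2*v^2 + 128*u^2 + 20736*v^4 + 288*v^2 + 1). At (u, v) = (-5/2, 0): K = 96/160801.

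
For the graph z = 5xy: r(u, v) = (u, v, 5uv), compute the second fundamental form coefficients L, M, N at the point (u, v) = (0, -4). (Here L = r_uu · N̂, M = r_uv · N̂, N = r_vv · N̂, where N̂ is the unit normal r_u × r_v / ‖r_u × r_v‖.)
L = 0;  M = 5*sqrt(401)/401;  N = 0

Compute the unit normal N̂(u, v) = (-5*v/sqrt(25*u^2 + 25*v^2 + 1), -5*u/sqrt(25*u^2 + 25*v^2 + 1), 1/sqrt(25*u^2 + 25*v^2 + 1)), and the second partials r_uu, r_uv, r_vv. Take dot products:
  L(u, v) = r_uu · N̂ = 0,
  M(u, v) = r_uv · N̂ = 5/sqrt(25*u^2 + 25*v^2 + 1),
  N(u, v) = r_vv · N̂ = 0.
Evaluating at (u, v) = (0, -4):
  L = 0, M = 5*sqrt(401)/401, N = 0.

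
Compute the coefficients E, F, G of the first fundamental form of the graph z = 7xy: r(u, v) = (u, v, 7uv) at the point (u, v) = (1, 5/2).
E = 1229/4;  F = 245/2;  G = 50

Partials: r_u = (1, 0, 7*v), r_v = (0, 1, 7*u). As functions of (u, v):
  E = r_u · r_u = 49*v^2 + 1,
  F = r_u · r_v = 49*u*v,
  G = r_v · r_v = 49*u^2 + 1.
Evaluating at (u, v) = (1, 5/2): E = 1229/4, F = 245/2, G = 50.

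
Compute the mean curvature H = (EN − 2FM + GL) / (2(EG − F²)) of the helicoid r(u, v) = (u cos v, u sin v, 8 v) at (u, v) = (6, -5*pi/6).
H = 0

With E = 1, F = 0, G = u^2 + 64, L = 0, M = -8/sqrt(u^2 + 64), N = 0, assemble
  H = (EN − 2FM + GL) / (2(EG − F²)) = 0.
At (u, v) = (6, -5*pi/6): H = 0.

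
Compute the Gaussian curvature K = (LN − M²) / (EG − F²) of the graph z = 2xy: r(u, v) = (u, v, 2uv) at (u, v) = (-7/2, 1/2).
K = -4/2601

Coefficients of the first fundamental form: E = 4*v^2 + 1, F = 4*u*v, G = 4*u^2 + 1.
Coefficients of the second fundamental form: L = 0, M = 2/sqrt(4*u^2 + 4*v^2 + 1), N = 0.
Assemble K = (LN − M²)/(EG − F²) = -4/(16*u^4 + 32*u^2*v^2 + 8*u^2 + 16*v^4 + 8*v^2 + 1). At (u, v) = (-7/2, 1/2): K = -4/2601.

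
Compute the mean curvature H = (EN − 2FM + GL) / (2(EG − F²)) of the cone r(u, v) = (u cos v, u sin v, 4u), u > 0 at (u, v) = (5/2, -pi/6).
H = 4*sqrt(17)/85

With E = 17, F = 0, G = u^2, L = 0, M = 0, N = 4*sqrt(17)*u^2/(17*Abs(u)), assemble
  H = (EN − 2FM + GL) / (2(EG − F²)) = 2*sqrt(17)/(17*Abs(u)).
At (u, v) = (5/2, -pi/6): H = 4*sqrt(17)/85.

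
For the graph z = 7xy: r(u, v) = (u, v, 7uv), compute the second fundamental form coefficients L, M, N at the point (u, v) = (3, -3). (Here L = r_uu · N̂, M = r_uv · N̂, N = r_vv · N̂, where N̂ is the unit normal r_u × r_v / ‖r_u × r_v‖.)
L = 0;  M = 7*sqrt(883)/883;  N = 0

Compute the unit normal N̂(u, v) = (-7*v/sqrt(49*u^2 + 49*v^2 + 1), -7*u/sqrt(49*u^2 + 49*v^2 + 1), 1/sqrt(49*u^2 + 49*v^2 + 1)), and the second partials r_uu, r_uv, r_vv. Take dot products:
  L(u, v) = r_uu · N̂ = 0,
  M(u, v) = r_uv · N̂ = 7/sqrt(49*u^2 + 49*v^2 + 1),
  N(u, v) = r_vv · N̂ = 0.
Evaluating at (u, v) = (3, -3):
  L = 0, M = 7*sqrt(883)/883, N = 0.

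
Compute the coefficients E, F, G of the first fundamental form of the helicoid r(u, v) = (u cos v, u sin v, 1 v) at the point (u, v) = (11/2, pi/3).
E = 1;  F = 0;  G = 125/4

Partials: r_u = (cos(v), sin(v), 0), r_v = (-u*sin(v), u*cos(v), 1). As functions of (u, v):
  E = r_u · r_u = 1,
  F = r_u · r_v = 0,
  G = r_v · r_v = u^2 + 1.
Evaluating at (u, v) = (11/2, pi/3): E = 1, F = 0, G = 125/4.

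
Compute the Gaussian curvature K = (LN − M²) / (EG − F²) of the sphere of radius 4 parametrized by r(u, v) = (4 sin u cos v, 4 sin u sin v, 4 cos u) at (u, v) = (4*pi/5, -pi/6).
K = 1/16

Coefficients of the first fundamental form: E = 16, F = 0, G = 16*sin(u)^2.
Coefficients of the second fundamental form: L = -4*sin(u)/Abs(sin(u)), M = 0, N = -4*sin(u)^3/Abs(sin(u)).
Assemble K = (LN − M²)/(EG − F²) = 1/16. At (u, v) = (4*pi/5, -pi/6): K = 1/16.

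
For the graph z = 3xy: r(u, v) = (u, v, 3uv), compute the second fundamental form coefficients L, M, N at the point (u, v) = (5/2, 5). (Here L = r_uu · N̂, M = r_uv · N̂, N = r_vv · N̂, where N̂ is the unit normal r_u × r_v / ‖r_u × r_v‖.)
L = 0;  M = 6*sqrt(1129)/1129;  N = 0

Compute the unit normal N̂(u, v) = (-3*v/sqrt(9*u^2 + 9*v^2 + 1), -3*u/sqrt(9*u^2 + 9*v^2 + 1), 1/sqrt(9*u^2 + 9*v^2 + 1)), and the second partials r_uu, r_uv, r_vv. Take dot products:
  L(u, v) = r_uu · N̂ = 0,
  M(u, v) = r_uv · N̂ = 3/sqrt(9*u^2 + 9*v^2 + 1),
  N(u, v) = r_vv · N̂ = 0.
Evaluating at (u, v) = (5/2, 5):
  L = 0, M = 6*sqrt(1129)/1129, N = 0.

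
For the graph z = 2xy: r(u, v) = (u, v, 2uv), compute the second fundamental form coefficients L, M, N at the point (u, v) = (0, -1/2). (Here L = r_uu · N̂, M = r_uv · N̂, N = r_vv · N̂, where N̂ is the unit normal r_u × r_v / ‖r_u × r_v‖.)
L = 0;  M = sqrt(2);  N = 0

Compute the unit normal N̂(u, v) = (-2*v/sqrt(4*u^2 + 4*v^2 + 1), -2*u/sqrt(4*u^2 + 4*v^2 + 1), 1/sqrt(4*u^2 + 4*v^2 + 1)), and the second partials r_uu, r_uv, r_vv. Take dot products:
  L(u, v) = r_uu · N̂ = 0,
  M(u, v) = r_uv · N̂ = 2/sqrt(4*u^2 + 4*v^2 + 1),
  N(u, v) = r_vv · N̂ = 0.
Evaluating at (u, v) = (0, -1/2):
  L = 0, M = sqrt(2), N = 0.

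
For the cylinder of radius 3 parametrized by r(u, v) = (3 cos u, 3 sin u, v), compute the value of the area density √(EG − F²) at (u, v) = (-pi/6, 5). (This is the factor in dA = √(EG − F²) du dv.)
√(EG − F²)|_{(-pi/6, 5)} = 3

E = 9, F = 0, G = 1, so EG − F² = 9. Taking the positive square root: √(EG − F²) = 3. At (u, v) = (-pi/6, 5): 3.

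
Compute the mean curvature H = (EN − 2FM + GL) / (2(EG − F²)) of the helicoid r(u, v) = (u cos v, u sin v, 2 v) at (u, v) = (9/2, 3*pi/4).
H = 0

With E = 1, F = 0, G = u^2 + 4, L = 0, M = -2/sqrt(u^2 + 4), N = 0, assemble
  H = (EN − 2FM + GL) / (2(EG − F²)) = 0.
At (u, v) = (9/2, 3*pi/4): H = 0.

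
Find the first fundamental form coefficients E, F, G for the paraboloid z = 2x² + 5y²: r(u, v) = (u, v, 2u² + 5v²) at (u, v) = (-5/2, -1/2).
E = 101;  F = 50;  G = 26

Partials: r_u = (1, 0, 4*u), r_v = (0, 1, 10*v). As functions of (u, v):
  E = r_u · r_u = 16*u^2 + 1,
  F = r_u · r_v = 40*u*v,
  G = r_v · r_v = 100*v^2 + 1.
Evaluating at (u, v) = (-5/2, -1/2): E = 101, F = 50, G = 26.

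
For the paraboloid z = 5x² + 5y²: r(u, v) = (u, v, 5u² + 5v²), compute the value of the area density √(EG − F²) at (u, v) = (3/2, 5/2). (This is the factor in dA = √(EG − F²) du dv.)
√(EG − F²)|_{(3/2, 5/2)} = sqrt(851)

E = 100*u^2 + 1, F = 100*u*v, G = 100*v^2 + 1, so EG − F² = 100*u^2 + 100*v^2 + 1. Taking the positive square root: √(EG − F²) = sqrt(100*u^2 + 100*v^2 + 1). At (u, v) = (3/2, 5/2): sqrt(851).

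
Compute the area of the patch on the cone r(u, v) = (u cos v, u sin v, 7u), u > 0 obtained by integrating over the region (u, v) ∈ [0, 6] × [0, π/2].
Area = 45*sqrt(2)*pi

Area = ∫∫ √(EG − F²) du dv with √(EG − F²) = 5*sqrt(2)*Abs(u). Integrating over [0, 6] × [0, π/2] gives 45*sqrt(2)*pi.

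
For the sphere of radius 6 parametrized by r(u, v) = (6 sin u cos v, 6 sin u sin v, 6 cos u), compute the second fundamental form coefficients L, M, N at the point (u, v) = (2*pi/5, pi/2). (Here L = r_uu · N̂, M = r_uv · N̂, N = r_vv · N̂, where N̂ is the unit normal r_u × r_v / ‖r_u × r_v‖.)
L = -6;  M = 0;  N = -15/4 - 3*sqrt(5)/4

Compute the unit normal N̂(u, v) = (sin(u)^2*cos(v)/Abs(sin(u)), sin(u)^2*sin(v)/Abs(sin(u)), sin(2*u)/(2*Abs(sin(u)))), and the second partials r_uu, r_uv, r_vv. Take dot products:
  L(u, v) = r_uu · N̂ = -6*sin(u)/Abs(sin(u)),
  M(u, v) = r_uv · N̂ = 0,
  N(u, v) = r_vv · N̂ = -6*sin(u)^3/Abs(sin(u)).
Evaluating at (u, v) = (2*pi/5, pi/2):
  L = -6, M = 0, N = -15/4 - 3*sqrt(5)/4.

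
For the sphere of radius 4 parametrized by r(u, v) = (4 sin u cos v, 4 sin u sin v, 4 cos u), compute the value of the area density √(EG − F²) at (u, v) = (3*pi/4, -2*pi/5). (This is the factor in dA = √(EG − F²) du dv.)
√(EG − F²)|_{(3*pi/4, -2*pi/5)} = 8*sqrt(2)

E = 16, F = 0, G = 16*sin(u)^2, so EG − F² = 256*sin(u)^2. Taking the positive square root: √(EG − F²) = 16*Abs(sin(u)). At (u, v) = (3*pi/4, -2*pi/5): 8*sqrt(2).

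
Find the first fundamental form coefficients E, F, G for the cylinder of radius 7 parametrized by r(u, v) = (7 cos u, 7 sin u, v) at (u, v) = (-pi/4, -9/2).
E = 49;  F = 0;  G = 1

Partials: r_u = (-7*sin(u), 7*cos(u), 0), r_v = (0, 0, 1). As functions of (u, v):
  E = r_u · r_u = 49,
  F = r_u · r_v = 0,
  G = r_v · r_v = 1.
Evaluating at (u, v) = (-pi/4, -9/2): E = 49, F = 0, G = 1.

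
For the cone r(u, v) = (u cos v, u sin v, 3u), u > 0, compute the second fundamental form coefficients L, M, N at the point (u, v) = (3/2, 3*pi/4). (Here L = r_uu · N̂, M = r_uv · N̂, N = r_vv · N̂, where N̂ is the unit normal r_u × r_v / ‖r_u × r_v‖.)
L = 0;  M = 0;  N = 9*sqrt(10)/20

Compute the unit normal N̂(u, v) = (-3*sqrt(10)*u*cos(v)/(10*Abs(u)), -3*sqrt(10)*u*sin(v)/(10*Abs(u)), sqrt(10)*u/(10*Abs(u))), and the second partials r_uu, r_uv, r_vv. Take dot products:
  L(u, v) = r_uu · N̂ = 0,
  M(u, v) = r_uv · N̂ = 0,
  N(u, v) = r_vv · N̂ = 3*sqrt(10)*u^2/(10*Abs(u)).
Evaluating at (u, v) = (3/2, 3*pi/4):
  L = 0, M = 0, N = 9*sqrt(10)/20.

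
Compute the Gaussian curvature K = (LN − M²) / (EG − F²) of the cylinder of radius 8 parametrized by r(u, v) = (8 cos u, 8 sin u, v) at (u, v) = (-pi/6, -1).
K = 0

Coefficients of the first fundamental form: E = 64, F = 0, G = 1.
Coefficients of the second fundamental form: L = -8, M = 0, N = 0.
Assemble K = (LN − M²)/(EG − F²) = 0. At (u, v) = (-pi/6, -1): K = 0.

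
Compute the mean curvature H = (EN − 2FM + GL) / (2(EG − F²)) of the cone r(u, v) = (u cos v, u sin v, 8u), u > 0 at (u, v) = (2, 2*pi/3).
H = 2*sqrt(65)/65

With E = 65, F = 0, G = u^2, L = 0, M = 0, N = 8*sqrt(65)*u^2/(65*Abs(u)), assemble
  H = (EN − 2FM + GL) / (2(EG − F²)) = 4*sqrt(65)/(65*Abs(u)).
At (u, v) = (2, 2*pi/3): H = 2*sqrt(65)/65.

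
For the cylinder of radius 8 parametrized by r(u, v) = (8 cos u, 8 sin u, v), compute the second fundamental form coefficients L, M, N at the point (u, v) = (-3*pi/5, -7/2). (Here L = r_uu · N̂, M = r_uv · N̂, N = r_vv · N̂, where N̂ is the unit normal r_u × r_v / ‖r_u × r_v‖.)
L = -8;  M = 0;  N = 0

Compute the unit normal N̂(u, v) = (cos(u), sin(u), 0), and the second partials r_uu, r_uv, r_vv. Take dot products:
  L(u, v) = r_uu · N̂ = -8,
  M(u, v) = r_uv · N̂ = 0,
  N(u, v) = r_vv · N̂ = 0.
Evaluating at (u, v) = (-3*pi/5, -7/2):
  L = -8, M = 0, N = 0.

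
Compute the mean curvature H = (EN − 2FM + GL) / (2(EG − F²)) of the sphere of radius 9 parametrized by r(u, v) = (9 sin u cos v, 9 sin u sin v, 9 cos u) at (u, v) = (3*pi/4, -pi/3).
H = -1/9

With E = 81, F = 0, G = 81*sin(u)^2, L = -9*sin(u)/Abs(sin(u)), M = 0, N = -9*sin(u)^3/Abs(sin(u)), assemble
  H = (EN − 2FM + GL) / (2(EG − F²)) = -sin(u)/(9*Abs(sin(u))).
At (u, v) = (3*pi/4, -pi/3): H = -1/9.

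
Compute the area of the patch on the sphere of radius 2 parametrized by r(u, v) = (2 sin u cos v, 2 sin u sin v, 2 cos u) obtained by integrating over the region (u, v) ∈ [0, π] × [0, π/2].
Area = 4*pi

Area = ∫∫ √(EG − F²) du dv with √(EG − F²) = 4*Abs(sin(u)). Integrating over [0, π] × [0, π/2] gives 4*pi.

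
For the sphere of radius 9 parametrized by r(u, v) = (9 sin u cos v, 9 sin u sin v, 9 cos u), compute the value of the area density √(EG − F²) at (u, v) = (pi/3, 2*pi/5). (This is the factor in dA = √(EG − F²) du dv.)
√(EG − F²)|_{(pi/3, 2*pi/5)} = 81*sqrt(3)/2

E = 81, F = 0, G = 81*sin(u)^2, so EG − F² = 6561*sin(u)^2. Taking the positive square root: √(EG − F²) = 81*Abs(sin(u)). At (u, v) = (pi/3, 2*pi/5): 81*sqrt(3)/2.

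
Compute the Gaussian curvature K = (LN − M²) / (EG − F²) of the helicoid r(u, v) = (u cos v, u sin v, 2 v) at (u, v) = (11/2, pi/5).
K = -64/18769

Coefficients of the first fundamental form: E = 1, F = 0, G = u^2 + 4.
Coefficients of the second fundamental form: L = 0, M = -2/sqrt(u^2 + 4), N = 0.
Assemble K = (LN − M²)/(EG − F²) = -4/(u^2 + 4)^2. At (u, v) = (11/2, pi/5): K = -64/18769.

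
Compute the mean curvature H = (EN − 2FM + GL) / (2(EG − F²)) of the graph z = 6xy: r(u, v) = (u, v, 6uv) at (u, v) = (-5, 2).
H = 432*sqrt(1045)/218405

With E = 36*v^2 + 1, F = 36*u*v, G = 36*u^2 + 1, L = 0, M = 6/sqrt(36*u^2 + 36*v^2 + 1), N = 0, assemble
  H = (EN − 2FM + GL) / (2(EG − F²)) = -216*u*v/(36*u^2 + 36*v^2 + 1)^(3/2).
At (u, v) = (-5, 2): H = 432*sqrt(1045)/218405.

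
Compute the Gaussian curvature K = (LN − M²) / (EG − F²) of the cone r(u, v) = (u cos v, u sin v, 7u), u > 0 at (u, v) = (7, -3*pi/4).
K = 0

Coefficients of the first fundamental form: E = 50, F = 0, G = u^2.
Coefficients of the second fundamental form: L = 0, M = 0, N = 7*sqrt(2)*u^2/(10*Abs(u)).
Assemble K = (LN − M²)/(EG − F²) = 0. At (u, v) = (7, -3*pi/4): K = 0.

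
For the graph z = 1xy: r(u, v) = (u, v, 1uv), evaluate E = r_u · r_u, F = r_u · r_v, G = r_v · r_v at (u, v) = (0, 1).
E = 2;  F = 0;  G = 1

Partials: r_u = (1, 0, v), r_v = (0, 1, u). As functions of (u, v):
  E = r_u · r_u = v^2 + 1,
  F = r_u · r_v = u*v,
  G = r_v · r_v = u^2 + 1.
Evaluating at (u, v) = (0, 1): E = 2, F = 0, G = 1.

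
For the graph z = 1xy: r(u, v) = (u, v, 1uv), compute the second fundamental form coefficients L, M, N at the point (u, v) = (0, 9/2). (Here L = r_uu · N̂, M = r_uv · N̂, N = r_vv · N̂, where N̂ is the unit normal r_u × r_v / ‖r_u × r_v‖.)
L = 0;  M = 2*sqrt(85)/85;  N = 0

Compute the unit normal N̂(u, v) = (-v/sqrt(u^2 + v^2 + 1), -u/sqrt(u^2 + v^2 + 1), 1/sqrt(u^2 + v^2 + 1)), and the second partials r_uu, r_uv, r_vv. Take dot products:
  L(u, v) = r_uu · N̂ = 0,
  M(u, v) = r_uv · N̂ = 1/sqrt(u^2 + v^2 + 1),
  N(u, v) = r_vv · N̂ = 0.
Evaluating at (u, v) = (0, 9/2):
  L = 0, M = 2*sqrt(85)/85, N = 0.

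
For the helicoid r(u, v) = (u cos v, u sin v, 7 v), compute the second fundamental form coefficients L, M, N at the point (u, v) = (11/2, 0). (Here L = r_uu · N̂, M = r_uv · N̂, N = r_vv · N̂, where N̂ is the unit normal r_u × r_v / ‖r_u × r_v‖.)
L = 0;  M = -14*sqrt(317)/317;  N = 0

Compute the unit normal N̂(u, v) = (7*sin(v)/sqrt(u^2 + 49), -7*cos(v)/sqrt(u^2 + 49), u/sqrt(u^2 + 49)), and the second partials r_uu, r_uv, r_vv. Take dot products:
  L(u, v) = r_uu · N̂ = 0,
  M(u, v) = r_uv · N̂ = -7/sqrt(u^2 + 49),
  N(u, v) = r_vv · N̂ = 0.
Evaluating at (u, v) = (11/2, 0):
  L = 0, M = -14*sqrt(317)/317, N = 0.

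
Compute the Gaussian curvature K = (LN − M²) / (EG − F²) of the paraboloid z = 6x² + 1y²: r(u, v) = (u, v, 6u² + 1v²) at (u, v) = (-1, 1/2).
K = 6/5329

Coefficients of the first fundamental form: E = 144*u^2 + 1, F = 24*u*v, G = 4*v^2 + 1.
Coefficients of the second fundamental form: L = 12/sqrt(144*u^2 + 4*v^2 + 1), M = 0, N = 2/sqrt(144*u^2 + 4*v^2 + 1).
Assemble K = (LN − M²)/(EG − F²) = 24/(20736*u^4 + 1152*u^2*v^2 + 288*u^2 + 16*v^4 + 8*v^2 + 1). At (u, v) = (-1, 1/2): K = 6/5329.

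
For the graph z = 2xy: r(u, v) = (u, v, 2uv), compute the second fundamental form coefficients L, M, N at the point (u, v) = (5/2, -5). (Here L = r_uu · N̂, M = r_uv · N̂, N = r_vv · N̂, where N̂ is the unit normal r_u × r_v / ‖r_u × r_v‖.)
L = 0;  M = sqrt(14)/21;  N = 0

Compute the unit normal N̂(u, v) = (-2*v/sqrt(4*u^2 + 4*v^2 + 1), -2*u/sqrt(4*u^2 + 4*v^2 + 1), 1/sqrt(4*u^2 + 4*v^2 + 1)), and the second partials r_uu, r_uv, r_vv. Take dot products:
  L(u, v) = r_uu · N̂ = 0,
  M(u, v) = r_uv · N̂ = 2/sqrt(4*u^2 + 4*v^2 + 1),
  N(u, v) = r_vv · N̂ = 0.
Evaluating at (u, v) = (5/2, -5):
  L = 0, M = sqrt(14)/21, N = 0.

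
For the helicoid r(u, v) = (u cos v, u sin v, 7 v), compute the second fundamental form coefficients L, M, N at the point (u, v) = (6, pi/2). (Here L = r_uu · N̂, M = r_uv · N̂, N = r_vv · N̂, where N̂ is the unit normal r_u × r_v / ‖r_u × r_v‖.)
L = 0;  M = -7*sqrt(85)/85;  N = 0

Compute the unit normal N̂(u, v) = (7*sin(v)/sqrt(u^2 + 49), -7*cos(v)/sqrt(u^2 + 49), u/sqrt(u^2 + 49)), and the second partials r_uu, r_uv, r_vv. Take dot products:
  L(u, v) = r_uu · N̂ = 0,
  M(u, v) = r_uv · N̂ = -7/sqrt(u^2 + 49),
  N(u, v) = r_vv · N̂ = 0.
Evaluating at (u, v) = (6, pi/2):
  L = 0, M = -7*sqrt(85)/85, N = 0.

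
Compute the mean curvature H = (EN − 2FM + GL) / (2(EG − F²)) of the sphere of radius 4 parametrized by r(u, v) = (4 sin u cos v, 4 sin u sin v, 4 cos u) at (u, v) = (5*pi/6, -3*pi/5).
H = -1/4

With E = 16, F = 0, G = 16*sin(u)^2, L = -4*sin(u)/Abs(sin(u)), M = 0, N = -4*sin(u)^3/Abs(sin(u)), assemble
  H = (EN − 2FM + GL) / (2(EG − F²)) = -sin(u)/(4*Abs(sin(u))).
At (u, v) = (5*pi/6, -3*pi/5): H = -1/4.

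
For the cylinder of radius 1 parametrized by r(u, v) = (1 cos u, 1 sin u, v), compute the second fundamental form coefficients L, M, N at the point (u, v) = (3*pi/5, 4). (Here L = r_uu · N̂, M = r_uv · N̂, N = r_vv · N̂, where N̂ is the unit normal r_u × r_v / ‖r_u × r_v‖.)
L = -1;  M = 0;  N = 0

Compute the unit normal N̂(u, v) = (cos(u), sin(u), 0), and the second partials r_uu, r_uv, r_vv. Take dot products:
  L(u, v) = r_uu · N̂ = -1,
  M(u, v) = r_uv · N̂ = 0,
  N(u, v) = r_vv · N̂ = 0.
Evaluating at (u, v) = (3*pi/5, 4):
  L = -1, M = 0, N = 0.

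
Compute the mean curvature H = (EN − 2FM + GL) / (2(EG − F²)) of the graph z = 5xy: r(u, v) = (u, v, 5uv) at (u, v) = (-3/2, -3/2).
H = -1125*sqrt(454)/103058

With E = 25*v^2 + 1, F = 25*u*v, G = 25*u^2 + 1, L = 0, M = 5/sqrt(25*u^2 + 25*v^2 + 1), N = 0, assemble
  H = (EN − 2FM + GL) / (2(EG − F²)) = -125*u*v/(25*u^2 + 25*v^2 + 1)^(3/2).
At (u, v) = (-3/2, -3/2): H = -1125*sqrt(454)/103058.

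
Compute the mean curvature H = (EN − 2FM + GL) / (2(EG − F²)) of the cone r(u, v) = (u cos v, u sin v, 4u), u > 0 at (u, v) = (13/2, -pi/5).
H = 4*sqrt(17)/221

With E = 17, F = 0, G = u^2, L = 0, M = 0, N = 4*sqrt(17)*u^2/(17*Abs(u)), assemble
  H = (EN − 2FM + GL) / (2(EG − F²)) = 2*sqrt(17)/(17*Abs(u)).
At (u, v) = (13/2, -pi/5): H = 4*sqrt(17)/221.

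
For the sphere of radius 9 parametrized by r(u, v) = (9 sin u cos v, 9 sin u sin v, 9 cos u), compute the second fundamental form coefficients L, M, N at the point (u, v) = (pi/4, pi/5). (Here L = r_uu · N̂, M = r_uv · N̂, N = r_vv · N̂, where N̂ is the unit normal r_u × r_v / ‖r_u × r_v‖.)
L = -9;  M = 0;  N = -9/2

Compute the unit normal N̂(u, v) = (sin(u)^2*cos(v)/Abs(sin(u)), sin(u)^2*sin(v)/Abs(sin(u)), sin(2*u)/(2*Abs(sin(u)))), and the second partials r_uu, r_uv, r_vv. Take dot products:
  L(u, v) = r_uu · N̂ = -9*sin(u)/Abs(sin(u)),
  M(u, v) = r_uv · N̂ = 0,
  N(u, v) = r_vv · N̂ = -9*sin(u)^3/Abs(sin(u)).
Evaluating at (u, v) = (pi/4, pi/5):
  L = -9, M = 0, N = -9/2.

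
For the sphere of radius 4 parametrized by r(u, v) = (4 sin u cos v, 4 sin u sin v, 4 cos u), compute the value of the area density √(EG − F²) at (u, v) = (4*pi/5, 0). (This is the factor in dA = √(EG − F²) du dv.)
√(EG − F²)|_{(4*pi/5, 0)} = 4*sqrt(10 - 2*sqrt(5))

E = 16, F = 0, G = 16*sin(u)^2, so EG − F² = 256*sin(u)^2. Taking the positive square root: √(EG − F²) = 16*Abs(sin(u)). At (u, v) = (4*pi/5, 0): 4*sqrt(10 - 2*sqrt(5)).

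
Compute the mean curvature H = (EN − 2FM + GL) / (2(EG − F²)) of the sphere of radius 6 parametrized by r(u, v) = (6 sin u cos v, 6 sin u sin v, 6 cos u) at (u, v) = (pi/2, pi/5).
H = -1/6

With E = 36, F = 0, G = 36*sin(u)^2, L = -6*sin(u)/Abs(sin(u)), M = 0, N = -6*sin(u)^3/Abs(sin(u)), assemble
  H = (EN − 2FM + GL) / (2(EG − F²)) = -sin(u)/(6*Abs(sin(u))).
At (u, v) = (pi/2, pi/5): H = -1/6.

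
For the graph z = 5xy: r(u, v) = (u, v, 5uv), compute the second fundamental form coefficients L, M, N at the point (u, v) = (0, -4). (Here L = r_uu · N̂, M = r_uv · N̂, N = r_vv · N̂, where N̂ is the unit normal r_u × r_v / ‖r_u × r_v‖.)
L = 0;  M = 5*sqrt(401)/401;  N = 0

Compute the unit normal N̂(u, v) = (-5*v/sqrt(25*u^2 + 25*v^2 + 1), -5*u/sqrt(25*u^2 + 25*v^2 + 1), 1/sqrt(25*u^2 + 25*v^2 + 1)), and the second partials r_uu, r_uv, r_vv. Take dot products:
  L(u, v) = r_uu · N̂ = 0,
  M(u, v) = r_uv · N̂ = 5/sqrt(25*u^2 + 25*v^2 + 1),
  N(u, v) = r_vv · N̂ = 0.
Evaluating at (u, v) = (0, -4):
  L = 0, M = 5*sqrt(401)/401, N = 0.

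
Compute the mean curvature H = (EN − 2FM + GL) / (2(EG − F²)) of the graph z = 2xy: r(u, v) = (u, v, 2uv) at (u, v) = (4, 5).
H = -32*sqrt(165)/5445

With E = 4*v^2 + 1, F = 4*u*v, G = 4*u^2 + 1, L = 0, M = 2/sqrt(4*u^2 + 4*v^2 + 1), N = 0, assemble
  H = (EN − 2FM + GL) / (2(EG − F²)) = -8*u*v/(4*u^2 + 4*v^2 + 1)^(3/2).
At (u, v) = (4, 5): H = -32*sqrt(165)/5445.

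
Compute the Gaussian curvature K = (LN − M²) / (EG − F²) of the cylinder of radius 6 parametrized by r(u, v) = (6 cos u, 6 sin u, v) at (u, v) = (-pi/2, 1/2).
K = 0

Coefficients of the first fundamental form: E = 36, F = 0, G = 1.
Coefficients of the second fundamental form: L = -6, M = 0, N = 0.
Assemble K = (LN − M²)/(EG − F²) = 0. At (u, v) = (-pi/2, 1/2): K = 0.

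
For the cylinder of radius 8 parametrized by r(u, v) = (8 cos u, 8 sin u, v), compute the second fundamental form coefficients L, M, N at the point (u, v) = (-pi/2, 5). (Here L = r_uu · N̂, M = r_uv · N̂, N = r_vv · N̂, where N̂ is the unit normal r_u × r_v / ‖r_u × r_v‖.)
L = -8;  M = 0;  N = 0

Compute the unit normal N̂(u, v) = (cos(u), sin(u), 0), and the second partials r_uu, r_uv, r_vv. Take dot products:
  L(u, v) = r_uu · N̂ = -8,
  M(u, v) = r_uv · N̂ = 0,
  N(u, v) = r_vv · N̂ = 0.
Evaluating at (u, v) = (-pi/2, 5):
  L = -8, M = 0, N = 0.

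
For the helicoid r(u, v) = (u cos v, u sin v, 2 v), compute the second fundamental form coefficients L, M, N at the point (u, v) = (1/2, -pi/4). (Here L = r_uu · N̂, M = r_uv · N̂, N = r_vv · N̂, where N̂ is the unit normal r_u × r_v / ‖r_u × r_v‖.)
L = 0;  M = -4*sqrt(17)/17;  N = 0

Compute the unit normal N̂(u, v) = (2*sin(v)/sqrt(u^2 + 4), -2*cos(v)/sqrt(u^2 + 4), u/sqrt(u^2 + 4)), and the second partials r_uu, r_uv, r_vv. Take dot products:
  L(u, v) = r_uu · N̂ = 0,
  M(u, v) = r_uv · N̂ = -2/sqrt(u^2 + 4),
  N(u, v) = r_vv · N̂ = 0.
Evaluating at (u, v) = (1/2, -pi/4):
  L = 0, M = -4*sqrt(17)/17, N = 0.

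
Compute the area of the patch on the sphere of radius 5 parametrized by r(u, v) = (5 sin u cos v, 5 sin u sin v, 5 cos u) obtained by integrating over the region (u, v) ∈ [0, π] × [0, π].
Area = 50*pi

Area = ∫∫ √(EG − F²) du dv with √(EG − F²) = 25*Abs(sin(u)). Integrating over [0, π] × [0, π] gives 50*pi.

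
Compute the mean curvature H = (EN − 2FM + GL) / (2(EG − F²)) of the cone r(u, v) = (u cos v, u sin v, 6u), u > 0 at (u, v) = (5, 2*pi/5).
H = 3*sqrt(37)/185

With E = 37, F = 0, G = u^2, L = 0, M = 0, N = 6*sqrt(37)*u^2/(37*Abs(u)), assemble
  H = (EN − 2FM + GL) / (2(EG − F²)) = 3*sqrt(37)/(37*Abs(u)).
At (u, v) = (5, 2*pi/5): H = 3*sqrt(37)/185.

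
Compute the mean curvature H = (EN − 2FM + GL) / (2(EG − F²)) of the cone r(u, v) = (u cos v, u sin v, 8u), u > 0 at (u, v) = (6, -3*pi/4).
H = 2*sqrt(65)/195

With E = 65, F = 0, G = u^2, L = 0, M = 0, N = 8*sqrt(65)*u^2/(65*Abs(u)), assemble
  H = (EN − 2FM + GL) / (2(EG − F²)) = 4*sqrt(65)/(65*Abs(u)).
At (u, v) = (6, -3*pi/4): H = 2*sqrt(65)/195.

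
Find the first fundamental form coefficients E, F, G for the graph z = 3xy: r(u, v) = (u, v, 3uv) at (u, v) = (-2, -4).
E = 145;  F = 72;  G = 37

Partials: r_u = (1, 0, 3*v), r_v = (0, 1, 3*u). As functions of (u, v):
  E = r_u · r_u = 9*v^2 + 1,
  F = r_u · r_v = 9*u*v,
  G = r_v · r_v = 9*u^2 + 1.
Evaluating at (u, v) = (-2, -4): E = 145, F = 72, G = 37.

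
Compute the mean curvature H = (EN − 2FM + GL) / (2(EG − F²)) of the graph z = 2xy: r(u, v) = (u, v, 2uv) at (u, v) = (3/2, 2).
H = -6*sqrt(26)/169

With E = 4*v^2 + 1, F = 4*u*v, G = 4*u^2 + 1, L = 0, M = 2/sqrt(4*u^2 + 4*v^2 + 1), N = 0, assemble
  H = (EN − 2FM + GL) / (2(EG − F²)) = -8*u*v/(4*u^2 + 4*v^2 + 1)^(3/2).
At (u, v) = (3/2, 2): H = -6*sqrt(26)/169.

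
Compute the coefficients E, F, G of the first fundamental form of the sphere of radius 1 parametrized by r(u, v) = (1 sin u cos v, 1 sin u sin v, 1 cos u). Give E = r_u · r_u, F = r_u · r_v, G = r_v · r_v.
E = 1;  F = 0;  G = sin(u)^2

Compute partials: r_u = (cos(u)*cos(v), sin(v)*cos(u), -sin(u)), r_v = (-sin(u)*sin(v), sin(u)*cos(v), 0). Then
  E = r_u · r_u = 1,
  F = r_u · r_v = 0,
  G = r_v · r_v = sin(u)^2.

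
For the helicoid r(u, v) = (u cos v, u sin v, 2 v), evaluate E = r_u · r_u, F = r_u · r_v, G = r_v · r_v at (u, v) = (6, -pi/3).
E = 1;  F = 0;  G = 40

Partials: r_u = (cos(v), sin(v), 0), r_v = (-u*sin(v), u*cos(v), 2). As functions of (u, v):
  E = r_u · r_u = 1,
  F = r_u · r_v = 0,
  G = r_v · r_v = u^2 + 4.
Evaluating at (u, v) = (6, -pi/3): E = 1, F = 0, G = 40.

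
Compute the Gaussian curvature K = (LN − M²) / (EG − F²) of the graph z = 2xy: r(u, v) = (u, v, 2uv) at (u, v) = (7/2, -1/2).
K = -4/2601

Coefficients of the first fundamental form: E = 4*v^2 + 1, F = 4*u*v, G = 4*u^2 + 1.
Coefficients of the second fundamental form: L = 0, M = 2/sqrt(4*u^2 + 4*v^2 + 1), N = 0.
Assemble K = (LN − M²)/(EG − F²) = -4/(16*u^4 + 32*u^2*v^2 + 8*u^2 + 16*v^4 + 8*v^2 + 1). At (u, v) = (7/2, -1/2): K = -4/2601.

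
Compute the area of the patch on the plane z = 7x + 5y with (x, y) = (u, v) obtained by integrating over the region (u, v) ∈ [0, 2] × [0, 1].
Area = 10*sqrt(3)

Area = ∫∫ √(EG − F²) du dv with √(EG − F²) = 5*sqrt(3). Integrating over [0, 2] × [0, 1] gives 10*sqrt(3).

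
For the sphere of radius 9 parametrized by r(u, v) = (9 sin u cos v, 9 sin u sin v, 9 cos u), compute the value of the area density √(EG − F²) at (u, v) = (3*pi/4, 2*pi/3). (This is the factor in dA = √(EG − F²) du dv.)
√(EG − F²)|_{(3*pi/4, 2*pi/3)} = 81*sqrt(2)/2

E = 81, F = 0, G = 81*sin(u)^2, so EG − F² = 6561*sin(u)^2. Taking the positive square root: √(EG − F²) = 81*Abs(sin(u)). At (u, v) = (3*pi/4, 2*pi/3): 81*sqrt(2)/2.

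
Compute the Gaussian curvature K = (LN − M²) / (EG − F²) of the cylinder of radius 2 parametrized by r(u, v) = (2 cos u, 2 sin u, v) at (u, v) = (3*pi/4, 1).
K = 0

Coefficients of the first fundamental form: E = 4, F = 0, G = 1.
Coefficients of the second fundamental form: L = -2, M = 0, N = 0.
Assemble K = (LN − M²)/(EG − F²) = 0. At (u, v) = (3*pi/4, 1): K = 0.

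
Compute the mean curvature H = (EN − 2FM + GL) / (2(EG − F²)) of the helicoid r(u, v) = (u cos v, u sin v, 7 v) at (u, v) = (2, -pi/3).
H = 0

With E = 1, F = 0, G = u^2 + 49, L = 0, M = -7/sqrt(u^2 + 49), N = 0, assemble
  H = (EN − 2FM + GL) / (2(EG − F²)) = 0.
At (u, v) = (2, -pi/3): H = 0.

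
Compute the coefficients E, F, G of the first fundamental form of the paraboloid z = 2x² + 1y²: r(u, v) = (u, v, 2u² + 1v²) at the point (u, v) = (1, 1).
E = 17;  F = 8;  G = 5

Partials: r_u = (1, 0, 4*u), r_v = (0, 1, 2*v). As functions of (u, v):
  E = r_u · r_u = 16*u^2 + 1,
  F = r_u · r_v = 8*u*v,
  G = r_v · r_v = 4*v^2 + 1.
Evaluating at (u, v) = (1, 1): E = 17, F = 8, G = 5.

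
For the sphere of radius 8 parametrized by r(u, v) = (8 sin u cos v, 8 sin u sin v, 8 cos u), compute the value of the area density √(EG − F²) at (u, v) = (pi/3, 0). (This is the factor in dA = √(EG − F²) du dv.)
√(EG − F²)|_{(pi/3, 0)} = 32*sqrt(3)

E = 64, F = 0, G = 64*sin(u)^2, so EG − F² = 4096*sin(u)^2. Taking the positive square root: √(EG − F²) = 64*Abs(sin(u)). At (u, v) = (pi/3, 0): 32*sqrt(3).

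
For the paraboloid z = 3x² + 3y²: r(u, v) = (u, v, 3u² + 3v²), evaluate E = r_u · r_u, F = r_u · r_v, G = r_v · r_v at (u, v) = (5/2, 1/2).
E = 226;  F = 45;  G = 10

Partials: r_u = (1, 0, 6*u), r_v = (0, 1, 6*v). As functions of (u, v):
  E = r_u · r_u = 36*u^2 + 1,
  F = r_u · r_v = 36*u*v,
  G = r_v · r_v = 36*v^2 + 1.
Evaluating at (u, v) = (5/2, 1/2): E = 226, F = 45, G = 10.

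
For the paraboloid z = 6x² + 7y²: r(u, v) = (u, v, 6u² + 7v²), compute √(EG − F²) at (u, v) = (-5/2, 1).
√(EG − F²)|_{(-5/2, 1)} = sqrt(1097)

E = 144*u^2 + 1, F = 168*u*v, G = 196*v^2 + 1; EG − F² = 144*u^2 + 196*v^2 + 1; √(EG − F²) = sqrt(144*u^2 + 196*v^2 + 1). At the given point: sqrt(1097).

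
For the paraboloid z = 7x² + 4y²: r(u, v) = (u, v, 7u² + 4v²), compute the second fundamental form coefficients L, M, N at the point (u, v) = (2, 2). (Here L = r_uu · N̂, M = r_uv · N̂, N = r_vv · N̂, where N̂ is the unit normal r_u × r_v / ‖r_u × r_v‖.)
L = 14*sqrt(1041)/1041;  M = 0;  N = 8*sqrt(1041)/1041

Compute the unit normal N̂(u, v) = (-14*u/sqrt(196*u^2 + 64*v^2 + 1), -8*v/sqrt(196*u^2 + 64*v^2 + 1), 1/sqrt(196*u^2 + 64*v^2 + 1)), and the second partials r_uu, r_uv, r_vv. Take dot products:
  L(u, v) = r_uu · N̂ = 14/sqrt(196*u^2 + 64*v^2 + 1),
  M(u, v) = r_uv · N̂ = 0,
  N(u, v) = r_vv · N̂ = 8/sqrt(196*u^2 + 64*v^2 + 1).
Evaluating at (u, v) = (2, 2):
  L = 14*sqrt(1041)/1041, M = 0, N = 8*sqrt(1041)/1041.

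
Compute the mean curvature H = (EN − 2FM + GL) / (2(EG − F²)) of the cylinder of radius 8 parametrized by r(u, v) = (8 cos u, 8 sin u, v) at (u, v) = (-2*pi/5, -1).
H = -1/16

With E = 64, F = 0, G = 1, L = -8, M = 0, N = 0, assemble
  H = (EN − 2FM + GL) / (2(EG − F²)) = -1/16.
At (u, v) = (-2*pi/5, -1): H = -1/16.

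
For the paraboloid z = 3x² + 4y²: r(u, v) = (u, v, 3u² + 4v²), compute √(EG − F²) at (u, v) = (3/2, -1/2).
√(EG − F²)|_{(3/2, -1/2)} = 7*sqrt(2)

E = 36*u^2 + 1, F = 48*u*v, G = 64*v^2 + 1; EG − F² = 36*u^2 + 64*v^2 + 1; √(EG − F²) = sqrt(36*u^2 + 64*v^2 + 1). At the given point: 7*sqrt(2).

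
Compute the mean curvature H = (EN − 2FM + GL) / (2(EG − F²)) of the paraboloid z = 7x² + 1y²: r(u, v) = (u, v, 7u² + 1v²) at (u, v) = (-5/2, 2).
H = 1345*sqrt(138)/514188

With E = 196*u^2 + 1, F = 28*u*v, G = 4*v^2 + 1, L = 14/sqrt(196*u^2 + 4*v^2 + 1), M = 0, N = 2/sqrt(196*u^2 + 4*v^2 + 1), assemble
  H = (EN − 2FM + GL) / (2(EG − F²)) = 4*(49*u^2 + 7*v^2 + 2)/(196*u^2 + 4*v^2 + 1)^(3/2).
At (u, v) = (-5/2, 2): H = 1345*sqrt(138)/514188.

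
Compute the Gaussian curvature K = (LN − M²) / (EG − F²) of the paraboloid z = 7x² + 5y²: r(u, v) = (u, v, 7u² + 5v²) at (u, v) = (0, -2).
K = 140/160801

Coefficients of the first fundamental form: E = 196*u^2 + 1, F = 140*u*v, G = 100*v^2 + 1.
Coefficients of the second fundamental form: L = 14/sqrt(196*u^2 + 100*v^2 + 1), M = 0, N = 10/sqrt(196*u^2 + 100*v^2 + 1).
Assemble K = (LN − M²)/(EG − F²) = 140/(38416*u^4 + 39200*u^2*v^2 + 392*u^2 + 10000*v^4 + 200*v^2 + 1). At (u, v) = (0, -2): K = 140/160801.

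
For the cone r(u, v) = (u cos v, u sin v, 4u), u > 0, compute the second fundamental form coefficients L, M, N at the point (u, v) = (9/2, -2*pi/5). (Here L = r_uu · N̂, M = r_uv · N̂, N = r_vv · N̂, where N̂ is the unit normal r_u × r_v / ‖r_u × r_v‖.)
L = 0;  M = 0;  N = 18*sqrt(17)/17

Compute the unit normal N̂(u, v) = (-4*sqrt(17)*u*cos(v)/(17*Abs(u)), -4*sqrt(17)*u*sin(v)/(17*Abs(u)), sqrt(17)*u/(17*Abs(u))), and the second partials r_uu, r_uv, r_vv. Take dot products:
  L(u, v) = r_uu · N̂ = 0,
  M(u, v) = r_uv · N̂ = 0,
  N(u, v) = r_vv · N̂ = 4*sqrt(17)*u^2/(17*Abs(u)).
Evaluating at (u, v) = (9/2, -2*pi/5):
  L = 0, M = 0, N = 18*sqrt(17)/17.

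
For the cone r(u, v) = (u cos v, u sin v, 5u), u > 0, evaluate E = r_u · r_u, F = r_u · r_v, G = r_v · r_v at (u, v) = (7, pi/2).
E = 26;  F = 0;  G = 49

Partials: r_u = (cos(v), sin(v), 5), r_v = (-u*sin(v), u*cos(v), 0). As functions of (u, v):
  E = r_u · r_u = 26,
  F = r_u · r_v = 0,
  G = r_v · r_v = u^2.
Evaluating at (u, v) = (7, pi/2): E = 26, F = 0, G = 49.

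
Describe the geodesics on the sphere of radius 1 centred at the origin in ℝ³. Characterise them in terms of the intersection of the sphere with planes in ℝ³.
Geodesics on the sphere of radius 1 are great circles — circles of radius 1 obtained as the intersection of the sphere with planes through the origin (the centre of the sphere).

A curve α(t) of nonzero constant speed on the sphere of radius 1 is a geodesic iff its acceleration α̈ is everywhere normal to the surface, i.e. parallel to the radial vector α(t). Then d/dt(α × α̇) = α̇ × α̇ + α × α̈ = 0, so α × α̇ is a constant vector n ≠ 0 and α(t) · n = 0 for all t: α lies in the plane through the origin with normal n. The intersection of that plane with the sphere is a circle of radius 1 (a great circle). Conversely, a great circle traversed at constant speed has centripetal acceleration pointing at the origin, hence normal to the sphere, so every great circle is a geodesic.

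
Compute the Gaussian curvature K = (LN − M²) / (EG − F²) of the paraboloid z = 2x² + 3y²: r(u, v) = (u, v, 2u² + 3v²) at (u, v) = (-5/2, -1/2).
K = 6/3025

Coefficients of the first fundamental form: E = 16*u^2 + 1, F = 24*u*v, G = 36*v^2 + 1.
Coefficients of the second fundamental form: L = 4/sqrt(16*u^2 + 36*v^2 + 1), M = 0, N = 6/sqrt(16*u^2 + 36*v^2 + 1).
Assemble K = (LN − M²)/(EG − F²) = 24/(256*u^4 + 1152*u^2*v^2 + 32*u^2 + 1296*v^4 + 72*v^2 + 1). At (u, v) = (-5/2, -1/2): K = 6/3025.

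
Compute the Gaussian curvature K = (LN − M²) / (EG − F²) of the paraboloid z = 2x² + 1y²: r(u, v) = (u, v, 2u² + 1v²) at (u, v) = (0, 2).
K = 8/289

Coefficients of the first fundamental form: E = 16*u^2 + 1, F = 8*u*v, G = 4*v^2 + 1.
Coefficients of the second fundamental form: L = 4/sqrt(16*u^2 + 4*v^2 + 1), M = 0, N = 2/sqrt(16*u^2 + 4*v^2 + 1).
Assemble K = (LN − M²)/(EG − F²) = 8/(256*u^4 + 128*u^2*v^2 + 32*u^2 + 16*v^4 + 8*v^2 + 1). At (u, v) = (0, 2): K = 8/289.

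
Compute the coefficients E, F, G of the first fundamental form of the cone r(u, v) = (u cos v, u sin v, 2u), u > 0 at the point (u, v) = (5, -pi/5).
E = 5;  F = 0;  G = 25

Partials: r_u = (cos(v), sin(v), 2), r_v = (-u*sin(v), u*cos(v), 0). As functions of (u, v):
  E = r_u · r_u = 5,
  F = r_u · r_v = 0,
  G = r_v · r_v = u^2.
Evaluating at (u, v) = (5, -pi/5): E = 5, F = 0, G = 25.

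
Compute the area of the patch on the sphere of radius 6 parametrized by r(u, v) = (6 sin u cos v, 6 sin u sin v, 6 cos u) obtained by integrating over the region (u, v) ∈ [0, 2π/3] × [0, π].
Area = 54*pi

Area = ∫∫ √(EG − F²) du dv with √(EG − F²) = 36*Abs(sin(u)). Integrating over [0, 2π/3] × [0, π] gives 54*pi.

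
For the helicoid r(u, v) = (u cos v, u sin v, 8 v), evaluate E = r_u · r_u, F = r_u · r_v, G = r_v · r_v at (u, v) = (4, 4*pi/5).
E = 1;  F = 0;  G = 80

Partials: r_u = (cos(v), sin(v), 0), r_v = (-u*sin(v), u*cos(v), 8). As functions of (u, v):
  E = r_u · r_u = 1,
  F = r_u · r_v = 0,
  G = r_v · r_v = u^2 + 64.
Evaluating at (u, v) = (4, 4*pi/5): E = 1, F = 0, G = 80.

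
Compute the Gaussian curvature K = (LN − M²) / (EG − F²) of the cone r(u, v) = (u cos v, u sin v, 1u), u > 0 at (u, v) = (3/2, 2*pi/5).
K = 0

Coefficients of the first fundamental form: E = 2, F = 0, G = u^2.
Coefficients of the second fundamental form: L = 0, M = 0, N = sqrt(2)*u^2/(2*Abs(u)).
Assemble K = (LN − M²)/(EG − F²) = 0. At (u, v) = (3/2, 2*pi/5): K = 0.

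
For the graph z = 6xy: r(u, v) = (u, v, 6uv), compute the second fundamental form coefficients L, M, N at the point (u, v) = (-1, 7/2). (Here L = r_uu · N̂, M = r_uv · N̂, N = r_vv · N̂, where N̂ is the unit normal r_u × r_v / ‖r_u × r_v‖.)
L = 0;  M = 3*sqrt(478)/239;  N = 0

Compute the unit normal N̂(u, v) = (-6*v/sqrt(36*u^2 + 36*v^2 + 1), -6*u/sqrt(36*u^2 + 36*v^2 + 1), 1/sqrt(36*u^2 + 36*v^2 + 1)), and the second partials r_uu, r_uv, r_vv. Take dot products:
  L(u, v) = r_uu · N̂ = 0,
  M(u, v) = r_uv · N̂ = 6/sqrt(36*u^2 + 36*v^2 + 1),
  N(u, v) = r_vv · N̂ = 0.
Evaluating at (u, v) = (-1, 7/2):
  L = 0, M = 3*sqrt(478)/239, N = 0.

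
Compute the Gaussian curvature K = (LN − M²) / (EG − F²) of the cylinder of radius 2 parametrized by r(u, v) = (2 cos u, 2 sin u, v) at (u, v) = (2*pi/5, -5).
K = 0

Coefficients of the first fundamental form: E = 4, F = 0, G = 1.
Coefficients of the second fundamental form: L = -2, M = 0, N = 0.
Assemble K = (LN − M²)/(EG − F²) = 0. At (u, v) = (2*pi/5, -5): K = 0.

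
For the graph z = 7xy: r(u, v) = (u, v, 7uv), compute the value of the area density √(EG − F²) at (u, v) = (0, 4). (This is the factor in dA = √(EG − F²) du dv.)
√(EG − F²)|_{(0, 4)} = sqrt(785)

E = 49*v^2 + 1, F = 49*u*v, G = 49*u^2 + 1, so EG − F² = 49*u^2 + 49*v^2 + 1. Taking the positive square root: √(EG − F²) = sqrt(49*u^2 + 49*v^2 + 1). At (u, v) = (0, 4): sqrt(785).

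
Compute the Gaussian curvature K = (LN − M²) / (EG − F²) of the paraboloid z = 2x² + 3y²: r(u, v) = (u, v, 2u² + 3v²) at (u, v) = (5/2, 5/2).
K = 6/26569

Coefficients of the first fundamental form: E = 16*u^2 + 1, F = 24*u*v, G = 36*v^2 + 1.
Coefficients of the second fundamental form: L = 4/sqrt(16*u^2 + 36*v^2 + 1), M = 0, N = 6/sqrt(16*u^2 + 36*v^2 + 1).
Assemble K = (LN − M²)/(EG − F²) = 24/(256*u^4 + 1152*u^2*v^2 + 32*u^2 + 1296*v^4 + 72*v^2 + 1). At (u, v) = (5/2, 5/2): K = 6/26569.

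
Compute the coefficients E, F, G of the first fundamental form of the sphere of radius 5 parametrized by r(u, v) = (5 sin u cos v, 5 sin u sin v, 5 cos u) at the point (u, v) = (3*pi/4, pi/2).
E = 25;  F = 0;  G = 25/2

Partials: r_u = (5*cos(u)*cos(v), 5*sin(v)*cos(u), -5*sin(u)), r_v = (-5*sin(u)*sin(v), 5*sin(u)*cos(v), 0). As functions of (u, v):
  E = r_u · r_u = 25,
  F = r_u · r_v = 0,
  G = r_v · r_v = 25*sin(u)^2.
Evaluating at (u, v) = (3*pi/4, pi/2): E = 25, F = 0, G = 25/2.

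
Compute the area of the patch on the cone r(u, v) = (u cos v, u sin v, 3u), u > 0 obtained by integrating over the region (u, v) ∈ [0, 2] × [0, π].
Area = 2*sqrt(10)*pi

Area = ∫∫ √(EG − F²) du dv with √(EG − F²) = sqrt(10)*Abs(u). Integrating over [0, 2] × [0, π] gives 2*sqrt(10)*pi.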